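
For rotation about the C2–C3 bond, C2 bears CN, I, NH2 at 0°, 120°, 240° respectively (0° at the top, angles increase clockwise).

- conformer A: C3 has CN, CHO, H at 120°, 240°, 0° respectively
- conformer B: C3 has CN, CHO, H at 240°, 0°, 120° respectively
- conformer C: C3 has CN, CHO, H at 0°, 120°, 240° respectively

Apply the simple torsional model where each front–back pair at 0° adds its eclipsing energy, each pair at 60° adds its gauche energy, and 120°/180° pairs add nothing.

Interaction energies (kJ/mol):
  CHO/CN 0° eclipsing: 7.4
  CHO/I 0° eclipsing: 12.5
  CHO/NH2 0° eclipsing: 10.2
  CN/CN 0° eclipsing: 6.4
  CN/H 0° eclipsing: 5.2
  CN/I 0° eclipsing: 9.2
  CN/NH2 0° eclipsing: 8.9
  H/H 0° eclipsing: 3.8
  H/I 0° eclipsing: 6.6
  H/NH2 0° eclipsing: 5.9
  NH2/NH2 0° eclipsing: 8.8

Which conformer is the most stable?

A (eclipsed): CN–H eclipsed, I–CN eclipsed, NH2–CHO eclipsed; 5.2 + 9.2 + 10.2 = 24.6 kJ/mol.
B (eclipsed): CN–CHO eclipsed, I–H eclipsed, NH2–CN eclipsed; 7.4 + 6.6 + 8.9 = 22.9 kJ/mol.
C (eclipsed): CN–CN eclipsed, I–CHO eclipsed, NH2–H eclipsed; 6.4 + 12.5 + 5.9 = 24.8 kJ/mol.
B has the lowest total (22.9 kJ/mol).

B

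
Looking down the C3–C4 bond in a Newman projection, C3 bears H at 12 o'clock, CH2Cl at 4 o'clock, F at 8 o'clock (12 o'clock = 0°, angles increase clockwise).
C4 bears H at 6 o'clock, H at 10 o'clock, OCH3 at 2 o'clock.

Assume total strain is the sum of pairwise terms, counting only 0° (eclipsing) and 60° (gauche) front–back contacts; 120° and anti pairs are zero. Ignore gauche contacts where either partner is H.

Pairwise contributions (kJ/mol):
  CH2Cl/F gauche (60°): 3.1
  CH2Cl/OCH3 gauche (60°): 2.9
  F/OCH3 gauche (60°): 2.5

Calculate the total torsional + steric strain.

2.9 kJ/mol

This conformer (staggered): CH2Cl–OCH3 gauche; 2.9 = 2.9 kJ/mol.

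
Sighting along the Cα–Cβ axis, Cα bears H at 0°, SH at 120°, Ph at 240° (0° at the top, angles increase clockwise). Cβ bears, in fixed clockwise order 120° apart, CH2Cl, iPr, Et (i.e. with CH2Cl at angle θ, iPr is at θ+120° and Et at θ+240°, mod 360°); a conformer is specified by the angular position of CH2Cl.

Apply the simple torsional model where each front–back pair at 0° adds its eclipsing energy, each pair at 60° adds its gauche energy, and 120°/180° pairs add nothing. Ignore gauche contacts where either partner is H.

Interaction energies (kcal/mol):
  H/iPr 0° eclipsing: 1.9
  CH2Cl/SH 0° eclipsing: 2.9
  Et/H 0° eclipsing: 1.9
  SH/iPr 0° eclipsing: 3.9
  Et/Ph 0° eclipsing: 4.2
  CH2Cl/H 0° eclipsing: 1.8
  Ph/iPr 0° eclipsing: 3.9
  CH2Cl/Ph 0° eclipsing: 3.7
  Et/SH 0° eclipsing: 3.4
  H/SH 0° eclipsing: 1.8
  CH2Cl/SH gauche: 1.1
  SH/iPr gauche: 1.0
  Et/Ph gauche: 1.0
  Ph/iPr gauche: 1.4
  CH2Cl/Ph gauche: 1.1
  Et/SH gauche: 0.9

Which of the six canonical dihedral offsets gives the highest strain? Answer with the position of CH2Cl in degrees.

0°

CH2Cl at 0° (eclipsed): H–CH2Cl eclipsed, SH–iPr eclipsed, Ph–Et eclipsed; 1.8 + 3.9 + 4.2 = 9.9 kcal/mol.
CH2Cl at 60° (staggered): SH–CH2Cl gauche, SH–iPr gauche, Ph–iPr gauche, Ph–Et gauche; 1.1 + 1.0 + 1.4 + 1.0 = 4.5 kcal/mol.
CH2Cl at 120° (eclipsed): H–Et eclipsed, SH–CH2Cl eclipsed, Ph–iPr eclipsed; 1.9 + 2.9 + 3.9 = 8.7 kcal/mol.
CH2Cl at 180° (staggered): SH–CH2Cl gauche, SH–Et gauche, Ph–CH2Cl gauche, Ph–iPr gauche; 1.1 + 0.9 + 1.1 + 1.4 = 4.5 kcal/mol.
CH2Cl at 240° (eclipsed): H–iPr eclipsed, SH–Et eclipsed, Ph–CH2Cl eclipsed; 1.9 + 3.4 + 3.7 = 9.0 kcal/mol.
CH2Cl at 300° (staggered): SH–iPr gauche, SH–Et gauche, Ph–CH2Cl gauche, Ph–Et gauche; 1.0 + 0.9 + 1.1 + 1.0 = 4.0 kcal/mol.
The maximum (9.9 kcal/mol) occurs with CH2Cl at 0°.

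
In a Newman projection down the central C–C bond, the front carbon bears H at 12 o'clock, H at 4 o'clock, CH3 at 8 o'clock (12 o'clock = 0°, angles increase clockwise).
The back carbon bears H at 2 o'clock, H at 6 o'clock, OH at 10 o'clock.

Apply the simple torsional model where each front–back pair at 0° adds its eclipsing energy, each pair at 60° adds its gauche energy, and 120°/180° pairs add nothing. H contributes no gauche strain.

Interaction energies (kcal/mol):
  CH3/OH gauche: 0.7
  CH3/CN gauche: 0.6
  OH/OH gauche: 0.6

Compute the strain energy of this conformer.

0.7 kcal/mol

This conformer is staggered. CH3 at 240° is gauche with OH at 300° (0.7). Total 0.7 kcal/mol.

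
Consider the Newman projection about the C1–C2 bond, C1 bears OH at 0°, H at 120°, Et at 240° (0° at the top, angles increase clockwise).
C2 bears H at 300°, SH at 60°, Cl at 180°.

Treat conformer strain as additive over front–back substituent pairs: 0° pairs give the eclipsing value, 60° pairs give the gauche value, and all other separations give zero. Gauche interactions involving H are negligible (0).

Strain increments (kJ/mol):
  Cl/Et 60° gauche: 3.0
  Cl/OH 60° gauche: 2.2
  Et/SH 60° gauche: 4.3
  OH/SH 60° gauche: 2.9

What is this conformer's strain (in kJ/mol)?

This conformer (staggered): OH–SH gauche, Et–Cl gauche; 2.9 + 3.0 = 5.9 kJ/mol.

5.9 kJ/mol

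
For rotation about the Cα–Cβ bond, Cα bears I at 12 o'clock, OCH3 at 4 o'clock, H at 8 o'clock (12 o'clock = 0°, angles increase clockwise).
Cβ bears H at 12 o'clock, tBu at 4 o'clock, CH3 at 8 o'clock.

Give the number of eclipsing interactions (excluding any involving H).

1

Non-H eclipsing pairs: OCH3(120°)/tBu(120°) — 1 interaction.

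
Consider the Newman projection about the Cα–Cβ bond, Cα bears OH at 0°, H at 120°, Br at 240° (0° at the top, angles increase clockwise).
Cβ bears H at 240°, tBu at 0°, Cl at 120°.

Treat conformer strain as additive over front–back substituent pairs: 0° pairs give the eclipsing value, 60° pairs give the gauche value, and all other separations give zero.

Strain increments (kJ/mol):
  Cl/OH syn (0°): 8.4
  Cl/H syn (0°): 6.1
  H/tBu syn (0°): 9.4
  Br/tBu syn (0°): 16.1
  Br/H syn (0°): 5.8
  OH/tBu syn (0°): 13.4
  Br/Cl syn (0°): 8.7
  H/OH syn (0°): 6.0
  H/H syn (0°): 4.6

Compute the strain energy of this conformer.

This conformer (eclipsed): OH(0°)/tBu(0°) eclipsed 13.4; H(120°)/Cl(120°) eclipsed 6.1; Br(240°)/H(240°) eclipsed 5.8 → 25.3 kJ/mol.

25.3 kJ/mol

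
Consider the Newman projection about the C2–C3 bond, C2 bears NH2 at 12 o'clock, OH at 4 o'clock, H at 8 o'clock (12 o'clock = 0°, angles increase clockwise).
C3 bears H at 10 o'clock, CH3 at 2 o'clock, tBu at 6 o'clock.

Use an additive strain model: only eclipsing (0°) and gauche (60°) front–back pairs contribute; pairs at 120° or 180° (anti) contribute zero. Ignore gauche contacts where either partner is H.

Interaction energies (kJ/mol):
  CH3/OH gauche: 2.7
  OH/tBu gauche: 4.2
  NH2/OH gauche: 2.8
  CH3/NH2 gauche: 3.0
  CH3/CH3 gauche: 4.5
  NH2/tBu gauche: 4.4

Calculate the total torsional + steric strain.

9.9 kJ/mol

This conformer (staggered): NH2(0°)/CH3(60°) gauche 3.0; OH(120°)/CH3(60°) gauche 2.7; OH(120°)/tBu(180°) gauche 4.2 → 9.9 kJ/mol.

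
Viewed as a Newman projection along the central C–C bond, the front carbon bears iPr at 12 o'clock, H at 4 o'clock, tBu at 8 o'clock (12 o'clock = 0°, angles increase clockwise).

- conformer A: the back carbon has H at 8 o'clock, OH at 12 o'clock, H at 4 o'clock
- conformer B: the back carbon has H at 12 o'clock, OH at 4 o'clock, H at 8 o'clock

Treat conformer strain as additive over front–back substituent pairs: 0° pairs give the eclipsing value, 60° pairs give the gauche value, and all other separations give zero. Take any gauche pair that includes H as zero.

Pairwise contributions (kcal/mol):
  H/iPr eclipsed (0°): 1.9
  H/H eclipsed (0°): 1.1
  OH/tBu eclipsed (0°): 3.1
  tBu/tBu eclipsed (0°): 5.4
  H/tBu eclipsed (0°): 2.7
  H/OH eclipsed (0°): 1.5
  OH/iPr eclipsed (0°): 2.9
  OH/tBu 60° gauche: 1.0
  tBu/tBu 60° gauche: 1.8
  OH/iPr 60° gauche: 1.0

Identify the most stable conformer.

A (eclipsed): iPr–OH eclipsed, H–H eclipsed, tBu–H eclipsed; 2.9 + 1.1 + 2.7 = 6.7 kcal/mol.
B (eclipsed): iPr–H eclipsed, H–OH eclipsed, tBu–H eclipsed; 1.9 + 1.5 + 2.7 = 6.1 kcal/mol.
B has the lowest total (6.1 kcal/mol).

B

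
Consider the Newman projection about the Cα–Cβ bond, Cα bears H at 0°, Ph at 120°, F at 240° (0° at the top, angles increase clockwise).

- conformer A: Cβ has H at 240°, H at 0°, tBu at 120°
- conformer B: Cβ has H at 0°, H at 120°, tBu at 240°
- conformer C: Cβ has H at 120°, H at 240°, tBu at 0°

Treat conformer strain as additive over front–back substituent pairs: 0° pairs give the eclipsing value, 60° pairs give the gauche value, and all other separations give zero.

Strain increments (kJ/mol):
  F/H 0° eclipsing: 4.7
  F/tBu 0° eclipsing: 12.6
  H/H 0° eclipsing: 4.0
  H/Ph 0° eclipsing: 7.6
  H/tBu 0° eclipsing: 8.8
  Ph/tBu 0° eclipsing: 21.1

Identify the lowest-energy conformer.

A (eclipsed): H–H eclipsed, Ph–tBu eclipsed, F–H eclipsed; 4.0 + 21.1 + 4.7 = 29.8 kJ/mol.
B (eclipsed): H–H eclipsed, Ph–H eclipsed, F–tBu eclipsed; 4.0 + 7.6 + 12.6 = 24.2 kJ/mol.
C (eclipsed): H–tBu eclipsed, Ph–H eclipsed, F–H eclipsed; 8.8 + 7.6 + 4.7 = 21.1 kJ/mol.
C has the lowest total (21.1 kJ/mol).

C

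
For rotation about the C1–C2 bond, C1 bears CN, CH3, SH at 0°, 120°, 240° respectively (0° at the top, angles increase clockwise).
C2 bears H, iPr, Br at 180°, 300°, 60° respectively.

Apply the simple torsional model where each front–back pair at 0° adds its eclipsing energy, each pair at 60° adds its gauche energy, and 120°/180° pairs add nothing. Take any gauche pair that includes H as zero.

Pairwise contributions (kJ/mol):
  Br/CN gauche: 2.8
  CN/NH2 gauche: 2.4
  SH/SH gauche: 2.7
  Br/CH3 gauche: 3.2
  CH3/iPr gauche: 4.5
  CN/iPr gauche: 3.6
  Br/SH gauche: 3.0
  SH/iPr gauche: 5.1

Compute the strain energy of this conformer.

14.7 kJ/mol

This conformer (staggered): CN(0°)/iPr(300°) gauche 3.6; CN(0°)/Br(60°) gauche 2.8; CH3(120°)/Br(60°) gauche 3.2; SH(240°)/iPr(300°) gauche 5.1 → 14.7 kJ/mol.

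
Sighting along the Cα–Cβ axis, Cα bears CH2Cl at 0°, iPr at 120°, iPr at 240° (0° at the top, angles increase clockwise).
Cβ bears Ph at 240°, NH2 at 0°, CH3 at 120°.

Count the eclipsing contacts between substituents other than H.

Non-H eclipsing pairs: CH2Cl(0°)/NH2(0°); iPr(120°)/CH3(120°); iPr(240°)/Ph(240°) — 3 interactions.

3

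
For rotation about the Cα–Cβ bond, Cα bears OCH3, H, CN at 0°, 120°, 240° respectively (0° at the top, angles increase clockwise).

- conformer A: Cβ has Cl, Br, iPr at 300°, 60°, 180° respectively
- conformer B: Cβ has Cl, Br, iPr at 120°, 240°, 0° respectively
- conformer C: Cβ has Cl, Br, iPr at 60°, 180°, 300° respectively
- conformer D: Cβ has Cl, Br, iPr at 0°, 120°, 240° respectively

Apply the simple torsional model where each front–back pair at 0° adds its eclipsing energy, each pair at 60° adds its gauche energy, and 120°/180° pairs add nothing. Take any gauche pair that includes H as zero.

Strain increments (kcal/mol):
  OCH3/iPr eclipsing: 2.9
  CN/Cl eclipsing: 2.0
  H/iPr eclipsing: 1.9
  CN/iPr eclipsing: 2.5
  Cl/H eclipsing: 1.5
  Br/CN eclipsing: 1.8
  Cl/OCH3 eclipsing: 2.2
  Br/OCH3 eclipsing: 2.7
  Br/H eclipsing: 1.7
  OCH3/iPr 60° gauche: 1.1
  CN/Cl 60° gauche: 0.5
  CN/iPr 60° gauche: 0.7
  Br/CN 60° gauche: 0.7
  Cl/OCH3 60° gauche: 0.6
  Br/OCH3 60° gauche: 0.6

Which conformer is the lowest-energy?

A (staggered): OCH3(0°)/Cl(300°) gauche 0.6; OCH3(0°)/Br(60°) gauche 0.6; CN(240°)/Cl(300°) gauche 0.5; CN(240°)/iPr(180°) gauche 0.7 → 2.4 kcal/mol.
B (eclipsed): OCH3(0°)/iPr(0°) eclipsed 2.9; H(120°)/Cl(120°) eclipsed 1.5; CN(240°)/Br(240°) eclipsed 1.8 → 6.2 kcal/mol.
C (staggered): OCH3(0°)/Cl(60°) gauche 0.6; OCH3(0°)/iPr(300°) gauche 1.1; CN(240°)/Br(180°) gauche 0.7; CN(240°)/iPr(300°) gauche 0.7 → 3.1 kcal/mol.
D (eclipsed): OCH3(0°)/Cl(0°) eclipsed 2.2; H(120°)/Br(120°) eclipsed 1.7; CN(240°)/iPr(240°) eclipsed 2.5 → 6.4 kcal/mol.
A has the lowest total (2.4 kcal/mol).

A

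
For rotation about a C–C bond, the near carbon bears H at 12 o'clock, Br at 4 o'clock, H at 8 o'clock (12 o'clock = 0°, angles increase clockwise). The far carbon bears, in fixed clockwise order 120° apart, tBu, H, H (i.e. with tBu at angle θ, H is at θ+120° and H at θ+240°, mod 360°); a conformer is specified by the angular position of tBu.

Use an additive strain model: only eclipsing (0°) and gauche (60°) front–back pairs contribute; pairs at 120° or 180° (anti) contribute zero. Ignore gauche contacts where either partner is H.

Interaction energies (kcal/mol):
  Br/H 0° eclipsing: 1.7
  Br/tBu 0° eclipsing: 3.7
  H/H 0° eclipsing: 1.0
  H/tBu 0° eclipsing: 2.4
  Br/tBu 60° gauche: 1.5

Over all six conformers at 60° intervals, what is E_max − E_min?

tBu at 0° is eclipsed. H at 0° is eclipsed with tBu at 0° (2.4); Br at 120° is eclipsed with H at 120° (1.7); H at 240° is eclipsed with H at 240° (1.0). Total 5.1 kcal/mol.
tBu at 60° is staggered. Br at 120° is gauche with tBu at 60° (1.5). Total 1.5 kcal/mol.
tBu at 120° is eclipsed. H at 0° is eclipsed with H at 0° (1.0); Br at 120° is eclipsed with tBu at 120° (3.7); H at 240° is eclipsed with H at 240° (1.0). Total 5.7 kcal/mol.
tBu at 180° is staggered. Br at 120° is gauche with tBu at 180° (1.5). Total 1.5 kcal/mol.
tBu at 240° is eclipsed. H at 0° is eclipsed with H at 0° (1.0); Br at 120° is eclipsed with H at 120° (1.7); H at 240° is eclipsed with tBu at 240° (2.4). Total 5.1 kcal/mol.
tBu at 300° (staggered): no non-H gauche contacts → 0.0 kcal/mol.
Max at 120° (5.7 kcal/mol), min at 300° (0.0 kcal/mol); barrier = 5.7 kcal/mol.

5.7 kcal/mol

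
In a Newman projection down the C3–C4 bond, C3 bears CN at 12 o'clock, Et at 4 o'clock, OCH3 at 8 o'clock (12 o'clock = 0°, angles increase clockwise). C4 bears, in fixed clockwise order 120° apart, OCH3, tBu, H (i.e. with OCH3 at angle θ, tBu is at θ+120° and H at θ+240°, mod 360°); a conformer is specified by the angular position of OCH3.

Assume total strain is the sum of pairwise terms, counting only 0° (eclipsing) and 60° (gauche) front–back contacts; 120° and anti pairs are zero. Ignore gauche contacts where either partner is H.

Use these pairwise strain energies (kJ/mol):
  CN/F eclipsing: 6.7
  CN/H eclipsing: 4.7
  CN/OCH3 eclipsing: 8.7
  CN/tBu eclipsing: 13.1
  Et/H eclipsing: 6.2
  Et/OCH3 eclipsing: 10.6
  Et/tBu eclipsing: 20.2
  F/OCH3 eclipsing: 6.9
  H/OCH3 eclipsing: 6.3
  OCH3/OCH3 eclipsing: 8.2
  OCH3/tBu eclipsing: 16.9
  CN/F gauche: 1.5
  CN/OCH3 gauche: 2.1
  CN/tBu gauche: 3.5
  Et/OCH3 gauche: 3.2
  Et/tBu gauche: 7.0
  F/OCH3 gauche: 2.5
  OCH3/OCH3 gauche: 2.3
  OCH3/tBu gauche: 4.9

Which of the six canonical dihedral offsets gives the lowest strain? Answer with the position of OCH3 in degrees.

180°

OCH3 at 0° (eclipsed): CN(0°)/OCH3(0°) eclipsed 8.7; Et(120°)/tBu(120°) eclipsed 20.2; OCH3(240°)/H(240°) eclipsed 6.3 → 35.2 kJ/mol.
OCH3 at 60° (staggered): CN(0°)/OCH3(60°) gauche 2.1; Et(120°)/OCH3(60°) gauche 3.2; Et(120°)/tBu(180°) gauche 7.0; OCH3(240°)/tBu(180°) gauche 4.9 → 17.2 kJ/mol.
OCH3 at 120° (eclipsed): CN(0°)/H(0°) eclipsed 4.7; Et(120°)/OCH3(120°) eclipsed 10.6; OCH3(240°)/tBu(240°) eclipsed 16.9 → 32.2 kJ/mol.
OCH3 at 180° (staggered): CN(0°)/tBu(300°) gauche 3.5; Et(120°)/OCH3(180°) gauche 3.2; OCH3(240°)/OCH3(180°) gauche 2.3; OCH3(240°)/tBu(300°) gauche 4.9 → 13.9 kJ/mol.
OCH3 at 240° (eclipsed): CN(0°)/tBu(0°) eclipsed 13.1; Et(120°)/H(120°) eclipsed 6.2; OCH3(240°)/OCH3(240°) eclipsed 8.2 → 27.5 kJ/mol.
OCH3 at 300° (staggered): CN(0°)/OCH3(300°) gauche 2.1; CN(0°)/tBu(60°) gauche 3.5; Et(120°)/tBu(60°) gauche 7.0; OCH3(240°)/OCH3(300°) gauche 2.3 → 14.9 kJ/mol.
The minimum (13.9 kJ/mol) occurs with OCH3 at 180°.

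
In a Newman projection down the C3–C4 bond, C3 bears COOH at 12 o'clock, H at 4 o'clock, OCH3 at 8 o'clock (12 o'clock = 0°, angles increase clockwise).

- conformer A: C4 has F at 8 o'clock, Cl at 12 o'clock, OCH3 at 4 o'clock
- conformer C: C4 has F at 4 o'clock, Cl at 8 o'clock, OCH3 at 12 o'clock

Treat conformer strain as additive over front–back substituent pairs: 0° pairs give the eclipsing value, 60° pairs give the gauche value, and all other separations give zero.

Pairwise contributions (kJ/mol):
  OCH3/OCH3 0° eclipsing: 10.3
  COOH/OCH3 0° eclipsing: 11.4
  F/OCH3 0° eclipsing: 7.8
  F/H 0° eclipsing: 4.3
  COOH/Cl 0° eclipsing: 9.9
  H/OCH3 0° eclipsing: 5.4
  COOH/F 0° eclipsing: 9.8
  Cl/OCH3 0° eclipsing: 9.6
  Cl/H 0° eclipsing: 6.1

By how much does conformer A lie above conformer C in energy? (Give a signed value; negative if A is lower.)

-2.2 kJ/mol

A (eclipsed): COOH–Cl eclipsed, H–OCH3 eclipsed, OCH3–F eclipsed; 9.9 + 5.4 + 7.8 = 23.1 kJ/mol.
C (eclipsed): COOH–OCH3 eclipsed, H–F eclipsed, OCH3–Cl eclipsed; 11.4 + 4.3 + 9.6 = 25.3 kJ/mol.
E(A) − E(C) = 23.1 − 25.3 = -2.2 kJ/mol.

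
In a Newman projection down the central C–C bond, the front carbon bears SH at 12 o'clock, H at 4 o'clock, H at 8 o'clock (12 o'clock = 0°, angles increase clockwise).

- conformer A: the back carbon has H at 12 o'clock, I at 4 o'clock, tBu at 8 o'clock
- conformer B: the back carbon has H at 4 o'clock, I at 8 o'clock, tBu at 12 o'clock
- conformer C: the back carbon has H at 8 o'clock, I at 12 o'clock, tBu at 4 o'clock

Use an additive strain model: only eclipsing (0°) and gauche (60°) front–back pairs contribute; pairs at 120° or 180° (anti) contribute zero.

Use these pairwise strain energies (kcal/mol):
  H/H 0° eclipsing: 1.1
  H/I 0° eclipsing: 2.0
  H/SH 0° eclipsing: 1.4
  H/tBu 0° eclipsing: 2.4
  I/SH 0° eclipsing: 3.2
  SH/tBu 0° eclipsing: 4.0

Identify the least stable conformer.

A (eclipsed): SH(0°)/H(0°) eclipsed 1.4; H(120°)/I(120°) eclipsed 2.0; H(240°)/tBu(240°) eclipsed 2.4 → 5.8 kcal/mol.
B (eclipsed): SH(0°)/tBu(0°) eclipsed 4.0; H(120°)/H(120°) eclipsed 1.1; H(240°)/I(240°) eclipsed 2.0 → 7.1 kcal/mol.
C (eclipsed): SH(0°)/I(0°) eclipsed 3.2; H(120°)/tBu(120°) eclipsed 2.4; H(240°)/H(240°) eclipsed 1.1 → 6.7 kcal/mol.
B has the highest total (7.1 kcal/mol).

B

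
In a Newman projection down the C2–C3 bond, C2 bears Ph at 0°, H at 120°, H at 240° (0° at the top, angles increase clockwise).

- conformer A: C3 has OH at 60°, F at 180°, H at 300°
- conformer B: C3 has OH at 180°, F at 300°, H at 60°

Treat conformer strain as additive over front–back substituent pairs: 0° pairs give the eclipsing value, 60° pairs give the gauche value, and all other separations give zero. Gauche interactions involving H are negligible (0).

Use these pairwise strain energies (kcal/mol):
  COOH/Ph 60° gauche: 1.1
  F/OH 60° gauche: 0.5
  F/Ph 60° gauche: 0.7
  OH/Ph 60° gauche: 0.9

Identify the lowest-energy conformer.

A (staggered): Ph(0°)/OH(60°) gauche 0.9 → 0.9 kcal/mol.
B (staggered): Ph(0°)/F(300°) gauche 0.7 → 0.7 kcal/mol.
B has the lowest total (0.7 kcal/mol).

B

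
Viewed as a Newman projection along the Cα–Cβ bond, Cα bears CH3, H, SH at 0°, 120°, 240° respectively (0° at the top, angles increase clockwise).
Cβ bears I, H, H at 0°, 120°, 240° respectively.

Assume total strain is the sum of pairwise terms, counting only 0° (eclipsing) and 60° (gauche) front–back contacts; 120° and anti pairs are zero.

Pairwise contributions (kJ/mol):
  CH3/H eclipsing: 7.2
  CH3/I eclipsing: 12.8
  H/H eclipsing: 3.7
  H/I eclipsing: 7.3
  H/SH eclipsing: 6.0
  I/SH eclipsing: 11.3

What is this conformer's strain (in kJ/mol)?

22.5 kJ/mol

This conformer (eclipsed): CH3(0°)/I(0°) eclipsed 12.8; H(120°)/H(120°) eclipsed 3.7; SH(240°)/H(240°) eclipsed 6.0 → 22.5 kJ/mol.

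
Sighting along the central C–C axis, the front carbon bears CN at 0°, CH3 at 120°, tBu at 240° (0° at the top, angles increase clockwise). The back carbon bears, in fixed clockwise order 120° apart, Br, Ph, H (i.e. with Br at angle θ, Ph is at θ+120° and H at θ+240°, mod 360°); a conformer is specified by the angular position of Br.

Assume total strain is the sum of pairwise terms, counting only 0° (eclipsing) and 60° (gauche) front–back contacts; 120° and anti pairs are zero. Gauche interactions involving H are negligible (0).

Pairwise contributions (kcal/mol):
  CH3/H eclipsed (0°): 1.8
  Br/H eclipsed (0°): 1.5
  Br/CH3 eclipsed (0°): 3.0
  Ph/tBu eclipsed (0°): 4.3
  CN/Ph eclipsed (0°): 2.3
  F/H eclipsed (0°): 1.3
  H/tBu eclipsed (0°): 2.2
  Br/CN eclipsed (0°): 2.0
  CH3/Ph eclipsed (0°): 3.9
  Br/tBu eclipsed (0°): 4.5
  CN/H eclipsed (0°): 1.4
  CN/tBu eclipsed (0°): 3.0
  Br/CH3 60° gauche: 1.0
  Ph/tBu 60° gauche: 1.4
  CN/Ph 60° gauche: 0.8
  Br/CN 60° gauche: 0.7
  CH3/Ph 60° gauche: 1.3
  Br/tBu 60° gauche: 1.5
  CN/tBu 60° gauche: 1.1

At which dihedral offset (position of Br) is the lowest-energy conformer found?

300°

Br at 0° is eclipsed. CN at 0° is eclipsed with Br at 0° (2.0); CH3 at 120° is eclipsed with Ph at 120° (3.9); tBu at 240° is eclipsed with H at 240° (2.2). Total 8.1 kcal/mol.
Br at 60° is staggered. CN at 0° is gauche with Br at 60° (0.7); CH3 at 120° is gauche with Br at 60° (1.0); CH3 at 120° is gauche with Ph at 180° (1.3); tBu at 240° is gauche with Ph at 180° (1.4). Total 4.4 kcal/mol.
Br at 120° is eclipsed. CN at 0° is eclipsed with H at 0° (1.4); CH3 at 120° is eclipsed with Br at 120° (3.0); tBu at 240° is eclipsed with Ph at 240° (4.3). Total 8.7 kcal/mol.
Br at 180° is staggered. CN at 0° is gauche with Ph at 300° (0.8); CH3 at 120° is gauche with Br at 180° (1.0); tBu at 240° is gauche with Br at 180° (1.5); tBu at 240° is gauche with Ph at 300° (1.4). Total 4.7 kcal/mol.
Br at 240° is eclipsed. CN at 0° is eclipsed with Ph at 0° (2.3); CH3 at 120° is eclipsed with H at 120° (1.8); tBu at 240° is eclipsed with Br at 240° (4.5). Total 8.6 kcal/mol.
Br at 300° is staggered. CN at 0° is gauche with Br at 300° (0.7); CN at 0° is gauche with Ph at 60° (0.8); CH3 at 120° is gauche with Ph at 60° (1.3); tBu at 240° is gauche with Br at 300° (1.5). Total 4.3 kcal/mol.
The minimum (4.3 kcal/mol) occurs with Br at 300°.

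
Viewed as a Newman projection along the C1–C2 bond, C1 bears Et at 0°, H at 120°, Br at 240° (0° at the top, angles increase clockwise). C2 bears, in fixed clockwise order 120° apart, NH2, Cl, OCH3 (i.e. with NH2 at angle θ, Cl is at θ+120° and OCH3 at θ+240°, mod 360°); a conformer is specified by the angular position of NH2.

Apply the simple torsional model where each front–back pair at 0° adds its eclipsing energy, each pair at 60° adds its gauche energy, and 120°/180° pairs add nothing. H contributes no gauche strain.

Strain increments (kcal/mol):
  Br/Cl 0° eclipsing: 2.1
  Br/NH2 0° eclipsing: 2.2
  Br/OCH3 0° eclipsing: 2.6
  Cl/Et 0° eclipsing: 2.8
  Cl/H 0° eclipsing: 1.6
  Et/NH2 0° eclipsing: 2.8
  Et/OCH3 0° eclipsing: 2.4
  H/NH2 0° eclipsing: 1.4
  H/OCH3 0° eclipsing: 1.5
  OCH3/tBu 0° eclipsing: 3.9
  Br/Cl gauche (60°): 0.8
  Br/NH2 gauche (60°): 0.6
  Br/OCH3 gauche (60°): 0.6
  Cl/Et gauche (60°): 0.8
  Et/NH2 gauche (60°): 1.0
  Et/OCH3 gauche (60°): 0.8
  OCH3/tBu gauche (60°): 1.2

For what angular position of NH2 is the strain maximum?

0°

NH2 at 0° (eclipsed): Et(0°)/NH2(0°) eclipsed 2.8; H(120°)/Cl(120°) eclipsed 1.6; Br(240°)/OCH3(240°) eclipsed 2.6 → 7.0 kcal/mol.
NH2 at 60° (staggered): Et(0°)/NH2(60°) gauche 1.0; Et(0°)/OCH3(300°) gauche 0.8; Br(240°)/Cl(180°) gauche 0.8; Br(240°)/OCH3(300°) gauche 0.6 → 3.2 kcal/mol.
NH2 at 120° (eclipsed): Et(0°)/OCH3(0°) eclipsed 2.4; H(120°)/NH2(120°) eclipsed 1.4; Br(240°)/Cl(240°) eclipsed 2.1 → 5.9 kcal/mol.
NH2 at 180° (staggered): Et(0°)/Cl(300°) gauche 0.8; Et(0°)/OCH3(60°) gauche 0.8; Br(240°)/NH2(180°) gauche 0.6; Br(240°)/Cl(300°) gauche 0.8 → 3.0 kcal/mol.
NH2 at 240° (eclipsed): Et(0°)/Cl(0°) eclipsed 2.8; H(120°)/OCH3(120°) eclipsed 1.5; Br(240°)/NH2(240°) eclipsed 2.2 → 6.5 kcal/mol.
NH2 at 300° (staggered): Et(0°)/NH2(300°) gauche 1.0; Et(0°)/Cl(60°) gauche 0.8; Br(240°)/NH2(300°) gauche 0.6; Br(240°)/OCH3(180°) gauche 0.6 → 3.0 kcal/mol.
The maximum (7.0 kcal/mol) occurs with NH2 at 0°.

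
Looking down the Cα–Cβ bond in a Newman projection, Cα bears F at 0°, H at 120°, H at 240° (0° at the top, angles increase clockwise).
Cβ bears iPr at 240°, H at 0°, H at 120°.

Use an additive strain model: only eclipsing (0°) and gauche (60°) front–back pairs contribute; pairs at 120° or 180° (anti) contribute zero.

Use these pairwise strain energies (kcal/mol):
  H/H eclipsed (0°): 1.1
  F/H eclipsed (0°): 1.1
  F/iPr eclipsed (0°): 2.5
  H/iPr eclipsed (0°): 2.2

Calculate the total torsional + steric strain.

This conformer (eclipsed): F(0°)/H(0°) eclipsed 1.1; H(120°)/H(120°) eclipsed 1.1; H(240°)/iPr(240°) eclipsed 2.2 → 4.4 kcal/mol.

4.4 kcal/mol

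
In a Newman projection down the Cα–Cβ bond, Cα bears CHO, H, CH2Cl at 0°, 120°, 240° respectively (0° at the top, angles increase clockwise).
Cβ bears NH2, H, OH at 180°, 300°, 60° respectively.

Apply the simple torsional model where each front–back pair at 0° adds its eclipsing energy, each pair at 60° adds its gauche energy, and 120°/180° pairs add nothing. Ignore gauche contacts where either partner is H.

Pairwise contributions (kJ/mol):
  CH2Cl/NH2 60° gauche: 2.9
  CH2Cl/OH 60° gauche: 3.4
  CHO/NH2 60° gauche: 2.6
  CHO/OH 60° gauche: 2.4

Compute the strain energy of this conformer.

This conformer (staggered): CHO–OH gauche, CH2Cl–NH2 gauche; 2.4 + 2.9 = 5.3 kJ/mol.

5.3 kJ/mol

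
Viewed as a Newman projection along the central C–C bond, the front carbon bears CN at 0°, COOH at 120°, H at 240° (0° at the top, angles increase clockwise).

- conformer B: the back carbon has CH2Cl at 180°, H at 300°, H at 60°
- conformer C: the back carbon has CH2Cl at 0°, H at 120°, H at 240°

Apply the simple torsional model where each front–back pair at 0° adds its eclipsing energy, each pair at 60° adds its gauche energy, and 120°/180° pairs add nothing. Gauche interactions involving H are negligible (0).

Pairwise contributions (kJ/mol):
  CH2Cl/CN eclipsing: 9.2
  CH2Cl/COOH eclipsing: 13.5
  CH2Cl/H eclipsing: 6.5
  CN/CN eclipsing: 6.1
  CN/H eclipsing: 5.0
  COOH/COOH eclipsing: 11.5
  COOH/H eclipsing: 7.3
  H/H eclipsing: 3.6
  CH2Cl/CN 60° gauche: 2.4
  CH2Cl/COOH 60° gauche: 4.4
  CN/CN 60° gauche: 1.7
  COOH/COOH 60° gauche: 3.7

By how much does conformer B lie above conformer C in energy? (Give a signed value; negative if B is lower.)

B (staggered): COOH–CH2Cl gauche; 4.4 = 4.4 kJ/mol.
C (eclipsed): CN–CH2Cl eclipsed, COOH–H eclipsed, H–H eclipsed; 9.2 + 7.3 + 3.6 = 20.1 kJ/mol.
E(B) − E(C) = 4.4 − 20.1 = -15.7 kJ/mol.

-15.7 kJ/mol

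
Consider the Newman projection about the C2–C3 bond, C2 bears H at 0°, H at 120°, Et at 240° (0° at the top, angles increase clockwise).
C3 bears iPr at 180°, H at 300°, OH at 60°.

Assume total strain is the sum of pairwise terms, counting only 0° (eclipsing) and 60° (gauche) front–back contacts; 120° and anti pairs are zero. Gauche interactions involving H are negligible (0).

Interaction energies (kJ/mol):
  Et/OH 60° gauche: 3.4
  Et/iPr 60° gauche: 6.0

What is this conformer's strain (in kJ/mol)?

6.0 kJ/mol

This conformer (staggered): Et–iPr gauche; 6.0 = 6.0 kJ/mol.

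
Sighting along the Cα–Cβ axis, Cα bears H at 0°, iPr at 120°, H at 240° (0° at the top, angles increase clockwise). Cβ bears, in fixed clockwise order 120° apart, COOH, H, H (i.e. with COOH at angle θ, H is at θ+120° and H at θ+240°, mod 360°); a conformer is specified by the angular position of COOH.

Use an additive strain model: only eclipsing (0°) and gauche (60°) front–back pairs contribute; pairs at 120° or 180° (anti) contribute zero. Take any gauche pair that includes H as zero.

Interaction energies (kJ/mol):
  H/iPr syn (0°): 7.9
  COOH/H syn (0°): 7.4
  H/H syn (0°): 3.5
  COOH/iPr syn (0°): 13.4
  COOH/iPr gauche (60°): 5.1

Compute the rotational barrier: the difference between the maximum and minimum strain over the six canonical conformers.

COOH at 0° (eclipsed): H(0°)/COOH(0°) eclipsed 7.4; iPr(120°)/H(120°) eclipsed 7.9; H(240°)/H(240°) eclipsed 3.5 → 18.8 kJ/mol.
COOH at 60° (staggered): iPr(120°)/COOH(60°) gauche 5.1 → 5.1 kJ/mol.
COOH at 120° (eclipsed): H(0°)/H(0°) eclipsed 3.5; iPr(120°)/COOH(120°) eclipsed 13.4; H(240°)/H(240°) eclipsed 3.5 → 20.4 kJ/mol.
COOH at 180° (staggered): iPr(120°)/COOH(180°) gauche 5.1 → 5.1 kJ/mol.
COOH at 240° (eclipsed): H(0°)/H(0°) eclipsed 3.5; iPr(120°)/H(120°) eclipsed 7.9; H(240°)/COOH(240°) eclipsed 7.4 → 18.8 kJ/mol.
COOH at 300° (staggered): no non-H gauche contacts → 0.0 kJ/mol.
Max at 120° (20.4 kJ/mol), min at 300° (0.0 kJ/mol); barrier = 20.4 kJ/mol.

20.4 kJ/mol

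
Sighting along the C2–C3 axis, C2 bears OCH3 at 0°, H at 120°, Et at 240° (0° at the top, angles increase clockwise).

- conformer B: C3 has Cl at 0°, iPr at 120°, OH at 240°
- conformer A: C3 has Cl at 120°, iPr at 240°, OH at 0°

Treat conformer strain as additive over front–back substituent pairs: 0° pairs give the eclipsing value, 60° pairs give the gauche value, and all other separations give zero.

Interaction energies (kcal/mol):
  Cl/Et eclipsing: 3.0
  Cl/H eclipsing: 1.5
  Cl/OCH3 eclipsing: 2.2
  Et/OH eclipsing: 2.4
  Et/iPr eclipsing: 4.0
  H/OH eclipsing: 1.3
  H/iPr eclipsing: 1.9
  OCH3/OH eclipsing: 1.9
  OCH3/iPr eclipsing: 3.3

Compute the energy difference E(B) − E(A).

-0.9 kcal/mol

B is eclipsed. OCH3 at 0° is eclipsed with Cl at 0° (2.2); H at 120° is eclipsed with iPr at 120° (1.9); Et at 240° is eclipsed with OH at 240° (2.4). Total 6.5 kcal/mol.
A is eclipsed. OCH3 at 0° is eclipsed with OH at 0° (1.9); H at 120° is eclipsed with Cl at 120° (1.5); Et at 240° is eclipsed with iPr at 240° (4.0). Total 7.4 kcal/mol.
E(B) − E(A) = 6.5 − 7.4 = -0.9 kcal/mol.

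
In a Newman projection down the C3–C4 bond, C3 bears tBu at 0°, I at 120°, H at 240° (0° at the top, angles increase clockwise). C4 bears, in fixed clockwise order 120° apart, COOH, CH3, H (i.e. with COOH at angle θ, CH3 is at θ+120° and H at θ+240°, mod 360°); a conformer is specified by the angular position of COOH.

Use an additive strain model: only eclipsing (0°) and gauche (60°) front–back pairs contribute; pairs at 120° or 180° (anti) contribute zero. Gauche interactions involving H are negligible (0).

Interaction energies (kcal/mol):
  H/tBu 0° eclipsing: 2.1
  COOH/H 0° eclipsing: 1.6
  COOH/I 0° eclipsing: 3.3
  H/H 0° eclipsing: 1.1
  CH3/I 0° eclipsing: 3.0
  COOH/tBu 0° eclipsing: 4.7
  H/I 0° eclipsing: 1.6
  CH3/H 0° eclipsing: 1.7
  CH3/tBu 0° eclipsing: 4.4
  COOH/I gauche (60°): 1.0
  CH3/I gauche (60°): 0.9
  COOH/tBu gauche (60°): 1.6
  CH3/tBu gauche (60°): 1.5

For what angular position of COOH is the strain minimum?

COOH at 0° is eclipsed. tBu at 0° is eclipsed with COOH at 0° (4.7); I at 120° is eclipsed with CH3 at 120° (3.0); H at 240° is eclipsed with H at 240° (1.1). Total 8.8 kcal/mol.
COOH at 60° is staggered. tBu at 0° is gauche with COOH at 60° (1.6); I at 120° is gauche with COOH at 60° (1.0); I at 120° is gauche with CH3 at 180° (0.9). Total 3.5 kcal/mol.
COOH at 120° is eclipsed. tBu at 0° is eclipsed with H at 0° (2.1); I at 120° is eclipsed with COOH at 120° (3.3); H at 240° is eclipsed with CH3 at 240° (1.7). Total 7.1 kcal/mol.
COOH at 180° is staggered. tBu at 0° is gauche with CH3 at 300° (1.5); I at 120° is gauche with COOH at 180° (1.0). Total 2.5 kcal/mol.
COOH at 240° is eclipsed. tBu at 0° is eclipsed with CH3 at 0° (4.4); I at 120° is eclipsed with H at 120° (1.6); H at 240° is eclipsed with COOH at 240° (1.6). Total 7.6 kcal/mol.
COOH at 300° is staggered. tBu at 0° is gauche with COOH at 300° (1.6); tBu at 0° is gauche with CH3 at 60° (1.5); I at 120° is gauche with CH3 at 60° (0.9). Total 4.0 kcal/mol.
The minimum (2.5 kcal/mol) occurs with COOH at 180°.

180°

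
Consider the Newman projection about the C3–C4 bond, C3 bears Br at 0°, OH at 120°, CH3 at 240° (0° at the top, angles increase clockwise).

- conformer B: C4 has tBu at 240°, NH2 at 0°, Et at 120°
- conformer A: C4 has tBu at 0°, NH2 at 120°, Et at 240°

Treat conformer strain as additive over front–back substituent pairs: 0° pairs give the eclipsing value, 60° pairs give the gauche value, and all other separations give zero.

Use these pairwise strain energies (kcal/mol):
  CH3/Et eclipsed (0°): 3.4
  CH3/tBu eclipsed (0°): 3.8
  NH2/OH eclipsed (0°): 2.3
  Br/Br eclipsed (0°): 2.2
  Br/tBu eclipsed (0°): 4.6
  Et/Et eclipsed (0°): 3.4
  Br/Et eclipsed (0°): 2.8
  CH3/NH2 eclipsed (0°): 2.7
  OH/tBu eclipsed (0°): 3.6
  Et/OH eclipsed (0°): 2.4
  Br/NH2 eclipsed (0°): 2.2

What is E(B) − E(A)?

B (eclipsed): Br–NH2 eclipsed, OH–Et eclipsed, CH3–tBu eclipsed; 2.2 + 2.4 + 3.8 = 8.4 kcal/mol.
A (eclipsed): Br–tBu eclipsed, OH–NH2 eclipsed, CH3–Et eclipsed; 4.6 + 2.3 + 3.4 = 10.3 kcal/mol.
E(B) − E(A) = 8.4 − 10.3 = -1.9 kcal/mol.

-1.9 kcal/mol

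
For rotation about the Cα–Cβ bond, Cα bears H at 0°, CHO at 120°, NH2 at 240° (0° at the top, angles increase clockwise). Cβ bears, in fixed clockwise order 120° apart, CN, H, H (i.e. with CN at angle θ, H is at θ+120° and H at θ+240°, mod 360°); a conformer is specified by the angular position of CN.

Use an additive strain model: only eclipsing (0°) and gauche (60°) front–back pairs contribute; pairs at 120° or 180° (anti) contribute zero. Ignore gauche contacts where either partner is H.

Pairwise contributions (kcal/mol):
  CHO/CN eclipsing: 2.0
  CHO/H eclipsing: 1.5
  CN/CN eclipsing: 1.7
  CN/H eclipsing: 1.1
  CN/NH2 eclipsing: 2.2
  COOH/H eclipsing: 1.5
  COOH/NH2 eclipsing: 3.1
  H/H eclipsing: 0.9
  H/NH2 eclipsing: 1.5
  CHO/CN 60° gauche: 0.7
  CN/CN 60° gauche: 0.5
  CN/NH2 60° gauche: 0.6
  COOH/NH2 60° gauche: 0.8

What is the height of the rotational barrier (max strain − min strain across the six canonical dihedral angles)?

4.0 kcal/mol

CN at 0° (eclipsed): H–CN eclipsed, CHO–H eclipsed, NH2–H eclipsed; 1.1 + 1.5 + 1.5 = 4.1 kcal/mol.
CN at 60° (staggered): CHO–CN gauche; 0.7 = 0.7 kcal/mol.
CN at 120° (eclipsed): H–H eclipsed, CHO–CN eclipsed, NH2–H eclipsed; 0.9 + 2.0 + 1.5 = 4.4 kcal/mol.
CN at 180° (staggered): CHO–CN gauche, NH2–CN gauche; 0.7 + 0.6 = 1.3 kcal/mol.
CN at 240° (eclipsed): H–H eclipsed, CHO–H eclipsed, NH2–CN eclipsed; 0.9 + 1.5 + 2.2 = 4.6 kcal/mol.
CN at 300° (staggered): NH2–CN gauche; 0.6 = 0.6 kcal/mol.
Max at 240° (4.6 kcal/mol), min at 300° (0.6 kcal/mol); barrier = 4.0 kcal/mol.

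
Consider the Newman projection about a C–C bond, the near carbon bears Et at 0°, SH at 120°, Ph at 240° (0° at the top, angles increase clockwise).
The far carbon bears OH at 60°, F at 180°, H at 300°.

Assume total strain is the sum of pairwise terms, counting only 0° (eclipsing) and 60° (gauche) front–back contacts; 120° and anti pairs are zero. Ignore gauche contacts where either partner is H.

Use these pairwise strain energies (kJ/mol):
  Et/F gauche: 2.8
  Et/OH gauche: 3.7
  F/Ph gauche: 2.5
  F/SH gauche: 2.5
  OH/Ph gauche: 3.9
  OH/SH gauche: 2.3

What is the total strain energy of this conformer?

This conformer (staggered): Et–OH gauche, SH–OH gauche, SH–F gauche, Ph–F gauche; 3.7 + 2.3 + 2.5 + 2.5 = 11.0 kJ/mol.

11.0 kJ/mol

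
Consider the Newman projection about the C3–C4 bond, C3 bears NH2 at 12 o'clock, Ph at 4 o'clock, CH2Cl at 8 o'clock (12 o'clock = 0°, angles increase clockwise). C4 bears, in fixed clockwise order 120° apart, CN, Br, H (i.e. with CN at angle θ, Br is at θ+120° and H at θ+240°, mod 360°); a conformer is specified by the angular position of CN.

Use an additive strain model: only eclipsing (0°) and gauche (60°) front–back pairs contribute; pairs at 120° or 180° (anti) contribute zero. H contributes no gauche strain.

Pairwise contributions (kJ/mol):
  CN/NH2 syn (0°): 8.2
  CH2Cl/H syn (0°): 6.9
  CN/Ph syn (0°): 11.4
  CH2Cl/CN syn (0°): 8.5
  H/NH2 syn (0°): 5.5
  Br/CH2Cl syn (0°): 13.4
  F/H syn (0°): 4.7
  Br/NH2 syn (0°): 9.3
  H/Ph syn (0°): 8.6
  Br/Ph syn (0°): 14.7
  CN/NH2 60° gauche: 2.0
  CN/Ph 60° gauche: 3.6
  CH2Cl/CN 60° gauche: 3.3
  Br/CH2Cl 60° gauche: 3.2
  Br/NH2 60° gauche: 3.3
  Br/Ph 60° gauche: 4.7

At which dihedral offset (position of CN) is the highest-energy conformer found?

CN at 0° (eclipsed): NH2(0°)/CN(0°) eclipsed 8.2; Ph(120°)/Br(120°) eclipsed 14.7; CH2Cl(240°)/H(240°) eclipsed 6.9 → 29.8 kJ/mol.
CN at 60° (staggered): NH2(0°)/CN(60°) gauche 2.0; Ph(120°)/CN(60°) gauche 3.6; Ph(120°)/Br(180°) gauche 4.7; CH2Cl(240°)/Br(180°) gauche 3.2 → 13.5 kJ/mol.
CN at 120° (eclipsed): NH2(0°)/H(0°) eclipsed 5.5; Ph(120°)/CN(120°) eclipsed 11.4; CH2Cl(240°)/Br(240°) eclipsed 13.4 → 30.3 kJ/mol.
CN at 180° (staggered): NH2(0°)/Br(300°) gauche 3.3; Ph(120°)/CN(180°) gauche 3.6; CH2Cl(240°)/CN(180°) gauche 3.3; CH2Cl(240°)/Br(300°) gauche 3.2 → 13.4 kJ/mol.
CN at 240° (eclipsed): NH2(0°)/Br(0°) eclipsed 9.3; Ph(120°)/H(120°) eclipsed 8.6; CH2Cl(240°)/CN(240°) eclipsed 8.5 → 26.4 kJ/mol.
CN at 300° (staggered): NH2(0°)/CN(300°) gauche 2.0; NH2(0°)/Br(60°) gauche 3.3; Ph(120°)/Br(60°) gauche 4.7; CH2Cl(240°)/CN(300°) gauche 3.3 → 13.3 kJ/mol.
The maximum (30.3 kJ/mol) occurs with CN at 120°.

120°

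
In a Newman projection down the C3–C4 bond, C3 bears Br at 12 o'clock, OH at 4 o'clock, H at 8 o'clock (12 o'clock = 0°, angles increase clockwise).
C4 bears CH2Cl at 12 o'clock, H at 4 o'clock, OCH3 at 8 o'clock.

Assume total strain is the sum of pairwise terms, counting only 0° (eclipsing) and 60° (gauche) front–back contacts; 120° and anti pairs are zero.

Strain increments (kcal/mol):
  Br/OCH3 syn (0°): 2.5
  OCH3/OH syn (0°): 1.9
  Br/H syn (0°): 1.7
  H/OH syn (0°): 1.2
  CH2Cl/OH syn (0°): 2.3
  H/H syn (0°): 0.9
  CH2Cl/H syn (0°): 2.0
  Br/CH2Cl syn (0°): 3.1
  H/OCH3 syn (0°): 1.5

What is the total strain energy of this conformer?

5.8 kcal/mol

This conformer (eclipsed): Br–CH2Cl eclipsed, OH–H eclipsed, H–OCH3 eclipsed; 3.1 + 1.2 + 1.5 = 5.8 kcal/mol.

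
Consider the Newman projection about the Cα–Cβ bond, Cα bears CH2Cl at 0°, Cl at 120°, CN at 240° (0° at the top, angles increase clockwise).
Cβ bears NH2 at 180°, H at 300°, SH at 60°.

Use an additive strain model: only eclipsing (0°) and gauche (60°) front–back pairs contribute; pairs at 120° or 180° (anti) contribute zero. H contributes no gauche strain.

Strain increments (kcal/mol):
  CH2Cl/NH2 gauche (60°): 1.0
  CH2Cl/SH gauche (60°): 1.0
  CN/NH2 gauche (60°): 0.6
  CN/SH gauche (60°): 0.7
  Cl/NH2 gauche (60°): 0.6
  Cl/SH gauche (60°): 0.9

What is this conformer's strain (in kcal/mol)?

This conformer (staggered): CH2Cl(0°)/SH(60°) gauche 1.0; Cl(120°)/NH2(180°) gauche 0.6; Cl(120°)/SH(60°) gauche 0.9; CN(240°)/NH2(180°) gauche 0.6 → 3.1 kcal/mol.

3.1 kcal/mol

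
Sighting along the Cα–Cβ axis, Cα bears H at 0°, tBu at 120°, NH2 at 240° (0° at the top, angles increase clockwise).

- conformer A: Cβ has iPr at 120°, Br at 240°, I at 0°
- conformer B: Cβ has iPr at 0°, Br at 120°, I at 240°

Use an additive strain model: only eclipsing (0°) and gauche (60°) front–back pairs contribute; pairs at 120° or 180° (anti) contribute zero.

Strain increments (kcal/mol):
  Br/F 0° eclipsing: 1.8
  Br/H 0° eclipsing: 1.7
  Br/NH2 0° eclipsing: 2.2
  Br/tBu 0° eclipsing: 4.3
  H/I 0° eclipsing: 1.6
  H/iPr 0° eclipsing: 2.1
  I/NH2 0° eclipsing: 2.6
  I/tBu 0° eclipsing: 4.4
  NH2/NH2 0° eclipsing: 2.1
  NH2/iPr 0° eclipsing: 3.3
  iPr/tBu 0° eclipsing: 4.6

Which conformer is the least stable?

B

A (eclipsed): H–I eclipsed, tBu–iPr eclipsed, NH2–Br eclipsed; 1.6 + 4.6 + 2.2 = 8.4 kcal/mol.
B (eclipsed): H–iPr eclipsed, tBu–Br eclipsed, NH2–I eclipsed; 2.1 + 4.3 + 2.6 = 9.0 kcal/mol.
B has the highest total (9.0 kcal/mol).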